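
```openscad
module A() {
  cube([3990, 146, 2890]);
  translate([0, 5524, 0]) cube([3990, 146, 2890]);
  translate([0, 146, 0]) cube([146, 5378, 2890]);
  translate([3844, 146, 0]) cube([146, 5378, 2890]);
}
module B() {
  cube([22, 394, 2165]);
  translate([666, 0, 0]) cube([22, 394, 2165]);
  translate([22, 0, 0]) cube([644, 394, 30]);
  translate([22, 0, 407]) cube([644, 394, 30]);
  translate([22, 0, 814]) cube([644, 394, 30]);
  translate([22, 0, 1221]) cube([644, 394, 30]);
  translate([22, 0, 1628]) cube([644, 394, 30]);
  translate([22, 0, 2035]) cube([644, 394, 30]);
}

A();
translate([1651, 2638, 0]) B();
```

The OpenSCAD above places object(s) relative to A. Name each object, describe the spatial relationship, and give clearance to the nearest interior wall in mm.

A is a house frame. B is a bookshelf. The bookshelf sits inside the house frame, centred. The clearance to the nearest interior wall is 1505 mm.

Clearances: x = 1505, y = 2492; minimum 1505 mm.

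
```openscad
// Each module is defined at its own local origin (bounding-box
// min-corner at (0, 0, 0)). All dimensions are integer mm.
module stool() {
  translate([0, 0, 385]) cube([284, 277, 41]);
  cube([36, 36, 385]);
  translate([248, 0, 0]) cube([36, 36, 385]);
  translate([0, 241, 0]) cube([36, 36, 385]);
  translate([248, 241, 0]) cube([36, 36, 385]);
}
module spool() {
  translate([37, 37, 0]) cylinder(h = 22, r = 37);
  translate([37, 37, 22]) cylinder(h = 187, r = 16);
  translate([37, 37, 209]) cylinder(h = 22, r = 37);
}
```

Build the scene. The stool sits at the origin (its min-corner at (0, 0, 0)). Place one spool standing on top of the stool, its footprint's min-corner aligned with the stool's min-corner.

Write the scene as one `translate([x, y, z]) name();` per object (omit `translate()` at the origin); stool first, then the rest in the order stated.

stool();
translate([0, 0, 426]) spool();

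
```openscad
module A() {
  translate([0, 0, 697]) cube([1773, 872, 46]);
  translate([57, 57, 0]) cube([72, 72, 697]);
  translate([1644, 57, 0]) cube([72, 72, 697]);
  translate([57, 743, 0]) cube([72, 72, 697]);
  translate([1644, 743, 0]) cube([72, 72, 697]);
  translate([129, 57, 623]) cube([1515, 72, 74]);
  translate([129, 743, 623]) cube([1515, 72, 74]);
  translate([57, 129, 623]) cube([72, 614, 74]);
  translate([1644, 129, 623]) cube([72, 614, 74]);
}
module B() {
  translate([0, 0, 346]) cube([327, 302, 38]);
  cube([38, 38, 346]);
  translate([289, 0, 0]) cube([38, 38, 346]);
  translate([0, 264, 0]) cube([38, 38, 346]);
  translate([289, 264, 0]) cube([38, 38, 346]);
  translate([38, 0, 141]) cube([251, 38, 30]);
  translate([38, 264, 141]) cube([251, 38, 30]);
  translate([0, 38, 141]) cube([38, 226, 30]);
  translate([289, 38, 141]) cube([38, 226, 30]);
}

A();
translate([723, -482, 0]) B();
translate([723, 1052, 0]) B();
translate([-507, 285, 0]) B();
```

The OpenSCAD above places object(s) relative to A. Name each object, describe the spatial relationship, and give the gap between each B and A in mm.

Each stool's nearest face is 180 mm from the table's bounding box.

A is a table. B is a stool. Three stools sit around the table at the −y, +y, −x sides. The gap between each stool and the table is 180 mm.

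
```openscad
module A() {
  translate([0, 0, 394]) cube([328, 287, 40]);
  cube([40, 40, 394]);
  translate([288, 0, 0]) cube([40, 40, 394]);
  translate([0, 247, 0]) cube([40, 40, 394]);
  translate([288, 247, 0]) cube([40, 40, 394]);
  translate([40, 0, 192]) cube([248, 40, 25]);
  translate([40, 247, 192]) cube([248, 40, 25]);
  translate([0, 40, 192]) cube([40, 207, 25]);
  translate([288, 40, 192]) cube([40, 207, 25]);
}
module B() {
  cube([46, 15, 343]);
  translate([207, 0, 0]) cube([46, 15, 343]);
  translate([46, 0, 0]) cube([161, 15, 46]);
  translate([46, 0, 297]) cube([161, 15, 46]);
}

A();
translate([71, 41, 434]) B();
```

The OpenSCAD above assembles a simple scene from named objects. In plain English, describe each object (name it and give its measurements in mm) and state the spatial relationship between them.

A is a four-legged stool. The seat is 328×287 mm, 40 mm thick, top at z = 434 mm. It stands on four square legs, each 40×40 mm in cross-section, from z = 0 to the seat underside, each flush with a corner of the seat. Four stretchers, 40 mm wide and 25 mm tall, connect adjacent legs with their undersides at z = 192 mm, each running between the inner faces of the legs it joins and aligned with the legs' outer faces on the other axis.

B is a picture frame with a 161×251 mm rectangular opening (x by z) and a uniform 46 mm border on every side. Frame depth is 15 mm along y. It is built from two vertical stiles running the full outside height and two horizontal rails spanning the gap between the stiles.

The picture frame is on top of the stool.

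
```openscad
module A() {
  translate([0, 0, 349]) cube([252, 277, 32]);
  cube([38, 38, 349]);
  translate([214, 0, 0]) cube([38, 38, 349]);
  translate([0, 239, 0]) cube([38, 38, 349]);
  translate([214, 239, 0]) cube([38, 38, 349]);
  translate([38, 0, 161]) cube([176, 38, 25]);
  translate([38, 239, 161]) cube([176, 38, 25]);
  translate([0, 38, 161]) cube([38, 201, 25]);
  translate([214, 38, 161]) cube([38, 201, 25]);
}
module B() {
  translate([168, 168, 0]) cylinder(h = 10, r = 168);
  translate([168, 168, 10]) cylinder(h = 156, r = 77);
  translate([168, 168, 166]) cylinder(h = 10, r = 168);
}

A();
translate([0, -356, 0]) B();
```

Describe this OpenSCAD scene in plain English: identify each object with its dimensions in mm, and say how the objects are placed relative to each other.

A is a four-legged stool. The seat is 252×277 mm, 32 mm thick, top at z = 381 mm. It stands on four square legs, each 38×38 mm in cross-section, from z = 0 to the seat underside, each flush with a corner of the seat. Four stretchers, 38 mm wide and 25 mm tall, connect adjacent legs with their undersides at z = 161 mm, each running between the inner faces of the legs it joins and aligned with the legs' outer faces on the other axis.

B is a spool: two coaxial disc flanges of radius 168 mm and thickness 10 mm, joined by a core cylinder of radius 77 mm and height 156 mm. The lower flange rests on z = 0 and the three cylinders share a vertical axis.

The spool is on the floor beside the stool on its −y side.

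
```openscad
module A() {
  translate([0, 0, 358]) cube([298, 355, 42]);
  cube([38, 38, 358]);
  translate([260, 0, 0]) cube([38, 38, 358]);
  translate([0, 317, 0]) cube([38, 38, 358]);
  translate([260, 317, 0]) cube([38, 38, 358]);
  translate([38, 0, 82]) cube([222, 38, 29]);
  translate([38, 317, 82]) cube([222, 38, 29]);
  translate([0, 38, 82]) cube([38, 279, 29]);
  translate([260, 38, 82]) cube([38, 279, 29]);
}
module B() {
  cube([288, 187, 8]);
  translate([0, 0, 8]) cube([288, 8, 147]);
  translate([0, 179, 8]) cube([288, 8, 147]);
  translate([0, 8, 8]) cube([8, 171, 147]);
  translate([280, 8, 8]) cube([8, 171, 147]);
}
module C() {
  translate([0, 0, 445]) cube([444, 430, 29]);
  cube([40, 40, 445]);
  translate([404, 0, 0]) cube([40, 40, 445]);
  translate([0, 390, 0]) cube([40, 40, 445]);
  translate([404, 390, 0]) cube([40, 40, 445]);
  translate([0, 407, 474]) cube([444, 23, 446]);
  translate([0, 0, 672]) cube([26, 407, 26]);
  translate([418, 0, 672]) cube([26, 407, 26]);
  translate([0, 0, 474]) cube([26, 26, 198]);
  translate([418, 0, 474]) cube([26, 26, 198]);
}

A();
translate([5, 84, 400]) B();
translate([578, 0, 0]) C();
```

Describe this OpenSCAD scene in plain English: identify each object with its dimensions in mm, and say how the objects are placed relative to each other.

A is a four-legged stool. The seat is 298×355 mm, 42 mm thick, top at z = 400 mm. It stands on four square legs, each 38×38 mm in cross-section, from z = 0 to the seat underside, each flush with a corner of the seat. Four stretchers, 38 mm wide and 29 mm tall, connect adjacent legs with their undersides at z = 82 mm, each running between the inner faces of the legs it joins and aligned with the legs' outer faces on the other axis.

B is an open storage box with external size 288×187×155 mm and wall thickness 8 mm (the base is also 8 mm thick). The base covers the whole footprint; the four walls stand on the base, with the y-facing walls full-width and the x-facing walls fitting between their inner faces.

C is a chair. The seat is a 444×430×29 mm slab with its top at z = 474 mm, on four 40×40 mm corner legs (flush with the seat edges, standing on z = 0). A flat backrest 23 mm thick, 446 mm tall, spans the full seat width and rises from the seat top along its +y edge, rear face flush with the rear of the seat. Two armrests of 26×26 mm section run along each side from the seat's front edge to the front of the backrest, top faces 224 mm above the seat top and outer faces flush with the seat's x-edges; a 26×26 mm post under the front of each armrest stands on the seat at the front corner.

The open box is on top of the stool, centred. The chair is on the floor beside the stool on its +x side.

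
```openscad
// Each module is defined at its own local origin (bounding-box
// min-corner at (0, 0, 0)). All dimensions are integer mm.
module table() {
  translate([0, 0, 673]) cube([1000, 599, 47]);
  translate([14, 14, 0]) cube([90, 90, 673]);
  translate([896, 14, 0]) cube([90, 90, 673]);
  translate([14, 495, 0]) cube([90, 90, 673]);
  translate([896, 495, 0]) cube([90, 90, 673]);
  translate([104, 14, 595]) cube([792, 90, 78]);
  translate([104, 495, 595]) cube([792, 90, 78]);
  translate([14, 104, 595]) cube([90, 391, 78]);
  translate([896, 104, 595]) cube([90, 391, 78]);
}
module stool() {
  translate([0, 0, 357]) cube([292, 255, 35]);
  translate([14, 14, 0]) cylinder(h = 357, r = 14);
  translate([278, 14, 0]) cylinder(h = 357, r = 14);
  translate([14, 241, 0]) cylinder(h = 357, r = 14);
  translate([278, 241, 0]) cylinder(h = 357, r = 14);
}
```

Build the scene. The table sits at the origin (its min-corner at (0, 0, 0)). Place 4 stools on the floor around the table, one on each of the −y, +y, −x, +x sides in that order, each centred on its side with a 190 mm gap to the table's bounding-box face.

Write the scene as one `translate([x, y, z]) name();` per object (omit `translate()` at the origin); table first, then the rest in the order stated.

table();
translate([354, -445, 0]) stool();
translate([354, 789, 0]) stool();
translate([-482, 172, 0]) stool();
translate([1190, 172, 0]) stool();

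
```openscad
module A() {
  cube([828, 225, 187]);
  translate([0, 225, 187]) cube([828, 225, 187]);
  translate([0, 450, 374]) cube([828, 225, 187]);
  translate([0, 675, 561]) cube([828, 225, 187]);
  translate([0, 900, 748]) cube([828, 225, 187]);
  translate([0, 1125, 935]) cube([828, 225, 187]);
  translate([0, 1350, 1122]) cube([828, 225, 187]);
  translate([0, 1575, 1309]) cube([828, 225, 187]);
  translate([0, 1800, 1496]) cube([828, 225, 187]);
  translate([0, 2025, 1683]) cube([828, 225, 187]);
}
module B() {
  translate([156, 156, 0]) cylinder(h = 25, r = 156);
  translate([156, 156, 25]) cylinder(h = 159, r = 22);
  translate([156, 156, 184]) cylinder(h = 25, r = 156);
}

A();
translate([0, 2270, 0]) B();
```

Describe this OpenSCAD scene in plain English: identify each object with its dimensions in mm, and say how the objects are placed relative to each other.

A is a run of 10 identical solid stair steps. Each tread is 828×225 mm and each step block is 187 mm high. Step 1 rests on the floor; step k is offset from step 1 by (k−1)×225 mm in y and (k−1)×187 mm in z.

B is a spool: two coaxial disc flanges of radius 156 mm and thickness 25 mm, joined by a core cylinder of radius 22 mm and height 159 mm. The lower flange rests on z = 0 and the three cylinders share a vertical axis.

The spool is on the floor beside the staircase on its +y side.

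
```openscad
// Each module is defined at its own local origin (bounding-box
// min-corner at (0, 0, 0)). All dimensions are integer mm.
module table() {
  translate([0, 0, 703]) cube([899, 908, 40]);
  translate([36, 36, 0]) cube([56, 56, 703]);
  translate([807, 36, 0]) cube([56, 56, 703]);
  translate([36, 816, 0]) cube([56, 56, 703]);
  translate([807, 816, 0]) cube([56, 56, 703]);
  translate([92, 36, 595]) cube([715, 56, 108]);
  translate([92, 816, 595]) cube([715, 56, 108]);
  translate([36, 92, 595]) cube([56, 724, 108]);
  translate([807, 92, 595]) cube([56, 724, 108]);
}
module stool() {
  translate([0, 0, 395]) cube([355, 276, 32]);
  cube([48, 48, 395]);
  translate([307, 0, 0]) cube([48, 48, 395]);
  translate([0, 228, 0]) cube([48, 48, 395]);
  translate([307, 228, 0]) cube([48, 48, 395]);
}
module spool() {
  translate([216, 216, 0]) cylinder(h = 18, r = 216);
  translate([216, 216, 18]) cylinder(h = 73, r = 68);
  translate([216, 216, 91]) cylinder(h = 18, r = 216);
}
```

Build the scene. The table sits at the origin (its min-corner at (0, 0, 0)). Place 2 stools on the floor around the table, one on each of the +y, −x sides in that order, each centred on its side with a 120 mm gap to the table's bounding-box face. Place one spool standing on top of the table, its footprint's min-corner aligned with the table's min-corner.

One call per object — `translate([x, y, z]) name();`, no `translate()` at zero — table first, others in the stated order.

table();
translate([272, 1028, 0]) stool();
translate([-475, 316, 0]) stool();
translate([0, 0, 743]) spool();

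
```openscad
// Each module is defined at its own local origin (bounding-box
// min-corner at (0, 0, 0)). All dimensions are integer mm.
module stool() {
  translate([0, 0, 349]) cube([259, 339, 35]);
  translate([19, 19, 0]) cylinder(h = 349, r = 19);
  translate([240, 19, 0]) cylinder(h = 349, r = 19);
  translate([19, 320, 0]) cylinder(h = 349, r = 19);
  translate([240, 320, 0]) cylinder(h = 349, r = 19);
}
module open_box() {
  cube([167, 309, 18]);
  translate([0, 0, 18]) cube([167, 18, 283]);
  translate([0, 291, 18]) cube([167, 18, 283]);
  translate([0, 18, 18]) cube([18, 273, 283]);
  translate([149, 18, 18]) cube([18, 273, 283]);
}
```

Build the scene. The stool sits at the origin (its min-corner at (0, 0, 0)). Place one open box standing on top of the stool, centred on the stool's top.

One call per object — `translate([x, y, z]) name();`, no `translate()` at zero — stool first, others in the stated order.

stool();
translate([46, 15, 384]) open_box();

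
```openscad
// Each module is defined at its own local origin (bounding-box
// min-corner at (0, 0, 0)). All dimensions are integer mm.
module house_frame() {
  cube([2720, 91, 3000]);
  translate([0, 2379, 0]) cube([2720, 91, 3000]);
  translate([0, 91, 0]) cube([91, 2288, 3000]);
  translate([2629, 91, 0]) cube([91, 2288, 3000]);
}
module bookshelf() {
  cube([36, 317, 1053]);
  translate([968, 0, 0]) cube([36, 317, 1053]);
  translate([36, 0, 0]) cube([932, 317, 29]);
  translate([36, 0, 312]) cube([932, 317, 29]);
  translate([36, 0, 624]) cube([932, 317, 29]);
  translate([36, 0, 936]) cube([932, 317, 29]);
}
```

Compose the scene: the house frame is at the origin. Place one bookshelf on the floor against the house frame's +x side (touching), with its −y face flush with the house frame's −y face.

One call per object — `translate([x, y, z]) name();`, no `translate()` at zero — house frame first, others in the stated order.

house_frame();
translate([2720, 0, 0]) bookshelf();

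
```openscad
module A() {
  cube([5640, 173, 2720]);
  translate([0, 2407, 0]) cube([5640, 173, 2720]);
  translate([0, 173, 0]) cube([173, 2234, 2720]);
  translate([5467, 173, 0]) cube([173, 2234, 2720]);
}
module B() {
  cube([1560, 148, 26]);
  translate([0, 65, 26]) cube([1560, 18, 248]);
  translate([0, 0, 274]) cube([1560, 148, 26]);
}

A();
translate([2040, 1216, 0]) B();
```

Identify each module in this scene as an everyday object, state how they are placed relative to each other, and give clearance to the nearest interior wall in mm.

Clearances: x = 1867, y = 1043; minimum 1043 mm.

A is a house frame. B is an I-beam. The I-beam sits inside the house frame, centred. The clearance to the nearest interior wall is 1043 mm.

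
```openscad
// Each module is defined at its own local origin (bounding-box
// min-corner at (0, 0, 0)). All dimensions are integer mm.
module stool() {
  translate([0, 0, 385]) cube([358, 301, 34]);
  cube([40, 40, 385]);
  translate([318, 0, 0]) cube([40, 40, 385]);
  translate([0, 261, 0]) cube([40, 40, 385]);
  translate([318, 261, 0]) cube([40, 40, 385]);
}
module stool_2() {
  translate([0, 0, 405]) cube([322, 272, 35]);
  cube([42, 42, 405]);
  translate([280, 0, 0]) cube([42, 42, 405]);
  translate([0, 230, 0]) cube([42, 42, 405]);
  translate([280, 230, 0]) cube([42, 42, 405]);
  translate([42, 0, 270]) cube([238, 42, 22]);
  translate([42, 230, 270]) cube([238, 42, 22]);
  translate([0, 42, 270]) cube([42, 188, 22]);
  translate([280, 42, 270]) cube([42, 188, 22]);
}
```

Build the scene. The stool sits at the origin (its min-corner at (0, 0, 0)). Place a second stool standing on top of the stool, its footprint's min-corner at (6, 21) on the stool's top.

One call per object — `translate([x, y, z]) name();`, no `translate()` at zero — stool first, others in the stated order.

stool();
translate([6, 21, 419]) stool_2();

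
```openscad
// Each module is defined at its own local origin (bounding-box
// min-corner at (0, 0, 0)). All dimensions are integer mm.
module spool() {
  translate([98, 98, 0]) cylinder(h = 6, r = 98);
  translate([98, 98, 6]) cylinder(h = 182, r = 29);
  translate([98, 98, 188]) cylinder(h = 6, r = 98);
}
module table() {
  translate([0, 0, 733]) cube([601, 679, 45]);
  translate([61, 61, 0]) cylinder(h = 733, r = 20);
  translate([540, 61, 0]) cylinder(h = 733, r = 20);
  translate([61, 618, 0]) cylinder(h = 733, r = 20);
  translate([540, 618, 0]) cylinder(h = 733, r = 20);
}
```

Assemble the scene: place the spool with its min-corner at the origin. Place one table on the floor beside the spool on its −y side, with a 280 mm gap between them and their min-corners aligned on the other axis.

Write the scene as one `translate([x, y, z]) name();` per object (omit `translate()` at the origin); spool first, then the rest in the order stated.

spool();
translate([0, -959, 0]) table();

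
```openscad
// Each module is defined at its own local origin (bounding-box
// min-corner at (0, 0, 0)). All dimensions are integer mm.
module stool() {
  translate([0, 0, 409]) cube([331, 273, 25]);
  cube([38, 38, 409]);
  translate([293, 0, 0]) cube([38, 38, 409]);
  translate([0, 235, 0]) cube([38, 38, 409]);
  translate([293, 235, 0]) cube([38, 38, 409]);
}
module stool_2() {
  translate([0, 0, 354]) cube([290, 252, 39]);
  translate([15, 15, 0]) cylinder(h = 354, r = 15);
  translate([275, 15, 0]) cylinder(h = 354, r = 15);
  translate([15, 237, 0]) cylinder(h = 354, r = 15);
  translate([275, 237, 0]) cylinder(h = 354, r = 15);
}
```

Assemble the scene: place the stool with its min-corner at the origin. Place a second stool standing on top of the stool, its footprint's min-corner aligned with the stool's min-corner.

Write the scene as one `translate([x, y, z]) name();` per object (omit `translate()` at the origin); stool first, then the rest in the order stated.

stool();
translate([0, 0, 434]) stool_2();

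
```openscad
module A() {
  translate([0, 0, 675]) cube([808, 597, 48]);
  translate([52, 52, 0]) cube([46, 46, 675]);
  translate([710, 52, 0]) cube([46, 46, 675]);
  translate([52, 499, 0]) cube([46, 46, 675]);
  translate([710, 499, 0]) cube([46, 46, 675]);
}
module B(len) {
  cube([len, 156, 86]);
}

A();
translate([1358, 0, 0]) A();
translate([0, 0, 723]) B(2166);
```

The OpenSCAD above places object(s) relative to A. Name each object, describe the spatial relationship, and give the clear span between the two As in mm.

Second table starts at x = 1358; first ends at x = 808; clear span = 1358 − 808 = 550 mm.

A is a table. B is a beam. A beam spans the tops of two tables. The clear span between the two tables is 550 mm.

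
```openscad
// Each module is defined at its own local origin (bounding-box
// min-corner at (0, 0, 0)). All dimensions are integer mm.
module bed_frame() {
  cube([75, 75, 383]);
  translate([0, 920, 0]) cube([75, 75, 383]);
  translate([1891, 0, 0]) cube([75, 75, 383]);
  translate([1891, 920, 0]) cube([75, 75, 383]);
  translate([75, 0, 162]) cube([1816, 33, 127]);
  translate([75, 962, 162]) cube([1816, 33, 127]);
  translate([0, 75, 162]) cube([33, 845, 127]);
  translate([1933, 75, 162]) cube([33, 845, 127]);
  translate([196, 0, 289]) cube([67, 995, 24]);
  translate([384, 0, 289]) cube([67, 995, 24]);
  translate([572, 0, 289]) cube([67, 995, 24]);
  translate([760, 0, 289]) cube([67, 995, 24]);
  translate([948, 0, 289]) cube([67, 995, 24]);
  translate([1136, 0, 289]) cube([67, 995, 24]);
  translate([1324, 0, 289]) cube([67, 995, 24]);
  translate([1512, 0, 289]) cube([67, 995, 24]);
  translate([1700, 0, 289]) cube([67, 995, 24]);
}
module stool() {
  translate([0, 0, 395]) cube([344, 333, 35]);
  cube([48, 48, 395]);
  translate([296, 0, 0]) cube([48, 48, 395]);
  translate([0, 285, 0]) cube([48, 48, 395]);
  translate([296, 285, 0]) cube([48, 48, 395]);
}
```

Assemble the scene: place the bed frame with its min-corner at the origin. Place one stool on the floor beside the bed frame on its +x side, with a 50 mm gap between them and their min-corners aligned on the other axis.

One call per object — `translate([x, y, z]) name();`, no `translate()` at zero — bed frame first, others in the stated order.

bed_frame();
translate([2016, 0, 0]) stool();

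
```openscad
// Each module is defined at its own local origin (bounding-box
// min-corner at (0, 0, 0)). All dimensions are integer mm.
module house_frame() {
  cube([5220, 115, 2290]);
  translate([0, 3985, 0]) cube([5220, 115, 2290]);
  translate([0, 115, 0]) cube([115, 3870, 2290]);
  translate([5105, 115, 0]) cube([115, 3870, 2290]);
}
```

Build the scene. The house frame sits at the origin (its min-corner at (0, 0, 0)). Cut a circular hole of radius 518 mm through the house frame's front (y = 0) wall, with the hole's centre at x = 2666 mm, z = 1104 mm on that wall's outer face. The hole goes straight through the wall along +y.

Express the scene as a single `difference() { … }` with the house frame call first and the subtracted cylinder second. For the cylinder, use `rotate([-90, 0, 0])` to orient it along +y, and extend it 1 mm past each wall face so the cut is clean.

difference() {
  house_frame();
  translate([2666, -1, 1104]) rotate([-90, 0, 0]) cylinder(h = 117, r = 518);
}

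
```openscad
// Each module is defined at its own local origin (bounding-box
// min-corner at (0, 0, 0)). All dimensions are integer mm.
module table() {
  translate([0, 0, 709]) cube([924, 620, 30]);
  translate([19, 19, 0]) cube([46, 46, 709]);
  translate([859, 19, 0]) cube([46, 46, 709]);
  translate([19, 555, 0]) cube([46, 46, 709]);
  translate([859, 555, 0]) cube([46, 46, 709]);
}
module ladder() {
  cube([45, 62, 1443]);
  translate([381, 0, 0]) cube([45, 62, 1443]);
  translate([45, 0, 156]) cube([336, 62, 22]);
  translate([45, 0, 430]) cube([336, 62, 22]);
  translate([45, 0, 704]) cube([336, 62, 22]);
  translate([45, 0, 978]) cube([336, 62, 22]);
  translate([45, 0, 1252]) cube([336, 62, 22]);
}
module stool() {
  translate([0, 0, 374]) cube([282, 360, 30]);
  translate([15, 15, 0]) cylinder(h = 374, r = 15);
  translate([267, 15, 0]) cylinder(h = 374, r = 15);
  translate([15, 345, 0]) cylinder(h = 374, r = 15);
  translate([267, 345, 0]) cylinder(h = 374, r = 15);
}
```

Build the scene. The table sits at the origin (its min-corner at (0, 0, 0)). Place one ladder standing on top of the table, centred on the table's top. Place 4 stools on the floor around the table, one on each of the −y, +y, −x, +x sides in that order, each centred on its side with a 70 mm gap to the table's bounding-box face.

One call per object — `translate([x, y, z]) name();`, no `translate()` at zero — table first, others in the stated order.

table();
translate([249, 279, 739]) ladder();
translate([321, -430, 0]) stool();
translate([321, 690, 0]) stool();
translate([-352, 130, 0]) stool();
translate([994, 130, 0]) stool();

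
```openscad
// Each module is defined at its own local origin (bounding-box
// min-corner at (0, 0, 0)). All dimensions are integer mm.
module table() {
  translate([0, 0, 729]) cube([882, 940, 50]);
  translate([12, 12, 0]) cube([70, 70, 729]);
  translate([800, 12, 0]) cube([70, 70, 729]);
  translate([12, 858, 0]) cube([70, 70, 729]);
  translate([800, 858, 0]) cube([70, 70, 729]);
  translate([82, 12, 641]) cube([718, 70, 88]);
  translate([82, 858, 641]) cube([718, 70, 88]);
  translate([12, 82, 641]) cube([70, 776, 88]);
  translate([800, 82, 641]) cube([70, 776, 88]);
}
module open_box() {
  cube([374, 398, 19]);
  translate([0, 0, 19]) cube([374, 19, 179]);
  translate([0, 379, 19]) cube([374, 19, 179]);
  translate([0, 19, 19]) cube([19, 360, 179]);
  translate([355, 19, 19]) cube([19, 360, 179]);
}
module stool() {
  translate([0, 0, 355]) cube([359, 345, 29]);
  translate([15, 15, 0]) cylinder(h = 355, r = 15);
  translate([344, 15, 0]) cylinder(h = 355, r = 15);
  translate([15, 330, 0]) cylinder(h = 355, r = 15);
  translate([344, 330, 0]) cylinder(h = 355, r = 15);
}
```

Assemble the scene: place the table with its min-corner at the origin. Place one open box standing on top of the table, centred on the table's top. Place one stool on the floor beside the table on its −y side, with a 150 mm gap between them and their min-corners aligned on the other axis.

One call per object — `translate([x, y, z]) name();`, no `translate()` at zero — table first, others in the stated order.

table();
translate([254, 271, 779]) open_box();
translate([0, -495, 0]) stool();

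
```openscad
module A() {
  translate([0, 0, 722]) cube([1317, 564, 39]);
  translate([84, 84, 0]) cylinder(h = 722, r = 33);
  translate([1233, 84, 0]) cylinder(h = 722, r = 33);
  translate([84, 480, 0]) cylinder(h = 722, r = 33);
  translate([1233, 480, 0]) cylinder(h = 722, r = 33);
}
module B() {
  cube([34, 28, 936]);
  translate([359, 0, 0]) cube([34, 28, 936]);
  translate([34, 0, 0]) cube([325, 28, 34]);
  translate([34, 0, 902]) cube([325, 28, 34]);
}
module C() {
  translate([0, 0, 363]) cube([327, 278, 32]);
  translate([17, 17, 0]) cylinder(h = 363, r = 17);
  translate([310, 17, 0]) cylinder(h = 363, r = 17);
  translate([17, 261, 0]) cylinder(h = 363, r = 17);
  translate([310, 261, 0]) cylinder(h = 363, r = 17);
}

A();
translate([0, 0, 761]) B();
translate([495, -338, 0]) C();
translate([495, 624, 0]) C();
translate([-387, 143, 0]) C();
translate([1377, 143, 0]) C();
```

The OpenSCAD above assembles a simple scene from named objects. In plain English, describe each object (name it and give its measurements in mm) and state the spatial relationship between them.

A is a rectangular dining table. The top is 1317×564×39 mm with its upper surface at z = 761 mm. It stands on four round legs of 66 mm diameter, each leg's bounding box inset 51 mm from the nearest pair of top edges, running from the floor to the underside of the top.

B is a rectangular picture frame lying in the x–z plane (depth along y). The opening is 325 mm wide (x) by 868 mm tall (z), surrounded by a border 34 mm wide on all four sides. The frame is 28 mm deep and is made of two full-height vertical stiles with two horizontal rails fitted between them.

C is a simple wooden stool: a rectangular seat 327 mm (x) by 278 mm (y), 32 mm thick, top face at z = 395 mm, on four round legs, each 34 mm in diameter. The legs rest on z = 0, each leg's axis is inset half a diameter from the nearest pair of seat edges (so the leg's bounding box is flush with the corner).

The picture frame is on top of the table. Four stools sit around the table at the −y, +y, −x, +x sides.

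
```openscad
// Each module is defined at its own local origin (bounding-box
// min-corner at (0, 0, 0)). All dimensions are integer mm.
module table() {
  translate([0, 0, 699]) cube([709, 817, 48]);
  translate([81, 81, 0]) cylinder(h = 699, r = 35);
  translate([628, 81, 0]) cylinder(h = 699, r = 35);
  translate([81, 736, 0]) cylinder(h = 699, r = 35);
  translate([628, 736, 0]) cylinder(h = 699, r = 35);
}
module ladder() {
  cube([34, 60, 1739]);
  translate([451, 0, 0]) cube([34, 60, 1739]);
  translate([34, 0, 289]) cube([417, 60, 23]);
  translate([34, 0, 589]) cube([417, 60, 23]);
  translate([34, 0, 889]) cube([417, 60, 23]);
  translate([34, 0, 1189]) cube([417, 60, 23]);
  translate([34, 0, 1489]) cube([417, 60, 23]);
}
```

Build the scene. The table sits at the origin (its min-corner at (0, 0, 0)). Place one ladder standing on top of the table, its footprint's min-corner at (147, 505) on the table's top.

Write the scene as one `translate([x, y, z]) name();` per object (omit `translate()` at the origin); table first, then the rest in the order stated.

table();
translate([147, 505, 747]) ladder();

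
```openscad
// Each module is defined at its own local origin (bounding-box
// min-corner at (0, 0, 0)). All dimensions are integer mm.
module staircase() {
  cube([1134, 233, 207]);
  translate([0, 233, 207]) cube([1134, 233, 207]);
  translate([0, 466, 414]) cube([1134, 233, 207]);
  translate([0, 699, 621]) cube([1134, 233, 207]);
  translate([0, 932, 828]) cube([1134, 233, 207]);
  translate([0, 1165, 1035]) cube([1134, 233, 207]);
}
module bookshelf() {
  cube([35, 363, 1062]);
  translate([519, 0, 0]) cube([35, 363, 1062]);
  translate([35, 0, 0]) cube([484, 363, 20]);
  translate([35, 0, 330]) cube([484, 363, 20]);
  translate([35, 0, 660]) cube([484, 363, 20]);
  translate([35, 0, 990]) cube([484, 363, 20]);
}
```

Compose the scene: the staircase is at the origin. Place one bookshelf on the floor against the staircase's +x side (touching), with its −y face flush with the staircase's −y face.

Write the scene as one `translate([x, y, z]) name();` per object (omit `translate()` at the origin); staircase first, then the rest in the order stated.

staircase();
translate([1134, 0, 0]) bookshelf();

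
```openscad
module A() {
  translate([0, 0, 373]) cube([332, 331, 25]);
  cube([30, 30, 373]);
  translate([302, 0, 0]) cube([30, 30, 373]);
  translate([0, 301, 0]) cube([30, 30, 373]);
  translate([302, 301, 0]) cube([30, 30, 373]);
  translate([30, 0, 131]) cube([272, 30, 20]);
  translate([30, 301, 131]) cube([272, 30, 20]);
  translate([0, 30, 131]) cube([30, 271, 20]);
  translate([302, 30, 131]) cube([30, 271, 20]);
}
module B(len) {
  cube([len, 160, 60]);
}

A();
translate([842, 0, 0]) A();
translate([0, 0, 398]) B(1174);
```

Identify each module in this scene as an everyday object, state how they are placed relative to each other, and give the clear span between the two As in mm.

A is a stool. B is a beam. A beam spans the tops of two stools. The clear span between the two stools is 510 mm.

Second stool starts at x = 842; first ends at x = 332; clear span = 842 − 332 = 510 mm.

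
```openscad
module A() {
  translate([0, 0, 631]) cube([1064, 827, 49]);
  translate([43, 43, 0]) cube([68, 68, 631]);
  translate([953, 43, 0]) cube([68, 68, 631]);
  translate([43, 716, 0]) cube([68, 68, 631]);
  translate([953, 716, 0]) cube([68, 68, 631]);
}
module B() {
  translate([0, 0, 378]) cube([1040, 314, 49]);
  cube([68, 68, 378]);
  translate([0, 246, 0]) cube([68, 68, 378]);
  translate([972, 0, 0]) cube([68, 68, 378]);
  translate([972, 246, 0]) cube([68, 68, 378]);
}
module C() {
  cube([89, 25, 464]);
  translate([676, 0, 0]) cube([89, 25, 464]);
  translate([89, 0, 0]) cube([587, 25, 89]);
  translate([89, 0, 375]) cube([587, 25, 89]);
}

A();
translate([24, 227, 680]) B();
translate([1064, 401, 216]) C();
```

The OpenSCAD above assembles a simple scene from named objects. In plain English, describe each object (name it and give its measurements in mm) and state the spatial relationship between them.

A is a table: top 1064 mm (x) × 827 mm (y), 49 mm thick, upper face at z = 680 mm, on four 68×68 mm square legs, each inset 43 mm from the nearest pair of top edges, running from z = 0 to the bottom of the top.

B is a bench: a 1040×314 mm seat slab, 49 mm thick, top at z = 427 mm, on four 68×68 mm square legs flush with the seat corners and standing on z = 0.

C is a picture frame with a 587×286 mm rectangular opening (x by z) and a uniform 89 mm border on every side. Frame depth is 25 mm along y. It is built from two vertical stiles running the full outside height and two horizontal rails spanning the gap between the stiles.

The bench is on top of the table. The picture frame is beside the table with their tops flush at z = 680.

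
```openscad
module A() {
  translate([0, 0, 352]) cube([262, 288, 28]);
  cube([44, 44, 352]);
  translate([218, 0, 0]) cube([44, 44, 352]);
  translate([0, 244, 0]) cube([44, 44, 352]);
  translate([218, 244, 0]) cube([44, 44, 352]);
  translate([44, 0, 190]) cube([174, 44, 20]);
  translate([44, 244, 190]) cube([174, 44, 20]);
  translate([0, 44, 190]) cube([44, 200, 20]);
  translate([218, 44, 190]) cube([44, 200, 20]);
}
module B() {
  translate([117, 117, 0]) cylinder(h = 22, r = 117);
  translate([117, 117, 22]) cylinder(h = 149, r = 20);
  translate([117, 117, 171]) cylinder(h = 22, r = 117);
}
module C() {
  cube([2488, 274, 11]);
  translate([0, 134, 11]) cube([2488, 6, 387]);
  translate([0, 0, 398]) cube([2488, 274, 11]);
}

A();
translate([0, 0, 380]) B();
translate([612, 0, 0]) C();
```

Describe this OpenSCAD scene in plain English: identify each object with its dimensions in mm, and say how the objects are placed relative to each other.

A is a four-legged stool. The seat is 262×288 mm, 28 mm thick, top at z = 380 mm. It stands on four square legs, each 44×44 mm in cross-section, from z = 0 to the seat underside, each flush with a corner of the seat. Four stretchers, 44 mm wide and 20 mm tall, connect adjacent legs with their undersides at z = 190 mm, each running between the inner faces of the legs it joins and aligned with the legs' outer faces on the other axis.

B is a spool: two coaxial disc flanges of radius 117 mm and thickness 22 mm, joined by a core cylinder of radius 20 mm and height 149 mm. The lower flange rests on z = 0 and the three cylinders share a vertical axis.

C is an I-beam lying along x, 2488 mm long. Overall section height 409 mm. Two flanges 274 mm wide (y) and 11 mm thick, one on the floor and one at the top; a web 6 mm thick runs between them, centred on the flange width.

The spool is on top of the stool. The I-beam is on the floor beside the stool on its +x side.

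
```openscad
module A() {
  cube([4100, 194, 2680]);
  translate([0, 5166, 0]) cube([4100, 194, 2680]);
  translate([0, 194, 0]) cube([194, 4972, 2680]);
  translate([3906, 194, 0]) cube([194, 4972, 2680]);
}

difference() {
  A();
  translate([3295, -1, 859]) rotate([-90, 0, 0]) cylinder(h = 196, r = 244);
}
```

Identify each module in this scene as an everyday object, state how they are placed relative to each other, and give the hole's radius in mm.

The subtracted cylinder has r = 244 mm.

A is a house frame. The house frame has a circular hole through its front wall. The hole's radius is 244 mm.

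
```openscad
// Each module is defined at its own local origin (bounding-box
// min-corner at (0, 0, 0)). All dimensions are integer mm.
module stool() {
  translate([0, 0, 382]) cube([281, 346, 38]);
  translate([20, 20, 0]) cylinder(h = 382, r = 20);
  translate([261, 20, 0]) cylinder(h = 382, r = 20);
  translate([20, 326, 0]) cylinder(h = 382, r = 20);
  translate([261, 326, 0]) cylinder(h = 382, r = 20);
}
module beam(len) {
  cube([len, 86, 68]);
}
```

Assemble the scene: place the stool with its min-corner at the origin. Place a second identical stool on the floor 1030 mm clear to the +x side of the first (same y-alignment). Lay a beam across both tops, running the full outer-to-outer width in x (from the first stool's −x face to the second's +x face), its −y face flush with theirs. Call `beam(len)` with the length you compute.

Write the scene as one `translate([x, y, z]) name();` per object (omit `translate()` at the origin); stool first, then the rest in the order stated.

stool();
translate([1311, 0, 0]) stool();
translate([0, 0, 420]) beam(1592);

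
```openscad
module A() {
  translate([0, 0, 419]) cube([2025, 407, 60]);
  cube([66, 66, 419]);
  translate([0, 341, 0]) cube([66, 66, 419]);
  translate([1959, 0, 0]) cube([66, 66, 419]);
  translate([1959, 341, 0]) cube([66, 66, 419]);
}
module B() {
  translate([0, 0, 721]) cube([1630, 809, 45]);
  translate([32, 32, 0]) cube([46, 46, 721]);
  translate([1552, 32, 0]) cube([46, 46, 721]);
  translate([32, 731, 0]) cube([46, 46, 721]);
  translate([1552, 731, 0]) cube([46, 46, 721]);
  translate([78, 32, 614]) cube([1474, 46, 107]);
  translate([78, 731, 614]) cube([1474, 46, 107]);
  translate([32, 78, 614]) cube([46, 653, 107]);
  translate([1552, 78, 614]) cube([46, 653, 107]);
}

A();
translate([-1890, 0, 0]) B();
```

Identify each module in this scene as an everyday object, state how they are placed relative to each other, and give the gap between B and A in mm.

The table's nearest face is 260 mm from the bench's −x face.

A is a bench. B is a table. The table is on the floor beside the bench on its −x side. The gap between the table and the bench is 260 mm.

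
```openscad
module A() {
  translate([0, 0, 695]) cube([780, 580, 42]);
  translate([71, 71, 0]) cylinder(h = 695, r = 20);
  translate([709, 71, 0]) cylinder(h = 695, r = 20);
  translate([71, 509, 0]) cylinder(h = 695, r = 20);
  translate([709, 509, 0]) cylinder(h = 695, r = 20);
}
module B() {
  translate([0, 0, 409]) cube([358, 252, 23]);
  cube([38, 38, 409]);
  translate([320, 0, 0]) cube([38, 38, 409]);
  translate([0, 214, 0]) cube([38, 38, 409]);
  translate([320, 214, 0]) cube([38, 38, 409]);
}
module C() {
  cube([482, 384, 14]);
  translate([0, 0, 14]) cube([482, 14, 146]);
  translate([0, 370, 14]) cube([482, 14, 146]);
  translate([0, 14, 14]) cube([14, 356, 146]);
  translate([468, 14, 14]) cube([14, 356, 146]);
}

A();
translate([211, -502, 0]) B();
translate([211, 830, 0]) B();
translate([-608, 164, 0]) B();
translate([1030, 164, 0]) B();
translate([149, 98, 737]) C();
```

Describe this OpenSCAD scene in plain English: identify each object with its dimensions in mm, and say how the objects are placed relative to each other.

A is a rectangular dining table. The top is 780×580×42 mm with its upper surface at z = 737 mm. It stands on four round legs of 40 mm diameter, each leg's bounding box inset 51 mm from the nearest pair of top edges, running from the floor to the underside of the top.

B is a four-legged stool. The seat is a 358×252×23 mm slab whose top surface is at z = 432 mm; four square legs, each 38×38 mm in cross-section, run from the floor (z = 0) to the underside of the seat, each flush with a corner of the seat.

C is an open-topped rectangular box: outside dimensions 482×384×160 mm, with a uniform wall and base thickness of 14 mm. The base is a full 482×384 slab on the floor; four walls sit on top of the base. The front and back walls (the −y and +y sides) span the full width; the two side walls fit between them.

Four stools sit around the table at the −y, +y, −x, +x sides. The open box is on top of the table, centred.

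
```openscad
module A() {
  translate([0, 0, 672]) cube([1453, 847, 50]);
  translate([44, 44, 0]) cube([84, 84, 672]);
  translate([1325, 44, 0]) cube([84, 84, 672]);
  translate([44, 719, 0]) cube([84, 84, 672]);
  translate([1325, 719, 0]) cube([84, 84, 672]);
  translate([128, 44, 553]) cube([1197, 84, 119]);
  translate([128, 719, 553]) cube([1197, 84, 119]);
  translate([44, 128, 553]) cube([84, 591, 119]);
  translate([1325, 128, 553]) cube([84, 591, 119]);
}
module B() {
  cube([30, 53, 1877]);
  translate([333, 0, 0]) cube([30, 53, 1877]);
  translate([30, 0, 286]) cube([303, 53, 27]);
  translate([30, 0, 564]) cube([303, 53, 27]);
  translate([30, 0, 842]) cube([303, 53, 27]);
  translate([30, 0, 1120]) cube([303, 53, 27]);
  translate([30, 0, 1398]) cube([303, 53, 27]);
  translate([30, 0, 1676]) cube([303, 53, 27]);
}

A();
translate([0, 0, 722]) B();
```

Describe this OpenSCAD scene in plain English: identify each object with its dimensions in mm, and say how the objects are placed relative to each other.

A is a table: top 1453 mm (x) × 847 mm (y), 50 mm thick, upper face at z = 722 mm, on four 84×84 mm square legs, each inset 44 mm from the nearest pair of top edges, running from z = 0 to the bottom of the top. Four apron rails, 84 mm thick and 119 mm tall, run between adjacent legs with their top edges flush with the underside of the top and their outer faces flush with the legs' outer faces.

B is a wooden ladder with two side rails of 30×53 mm section and 1877 mm height, set 363 mm apart overall. Between them run 6 rectangular rungs (53 mm deep, 27 mm thick), front faces flush with the rails' −y face. The bottom of the first rung is 286 mm above the floor and each subsequent rung is 278 mm higher than the one below.

The ladder is on top of the table.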